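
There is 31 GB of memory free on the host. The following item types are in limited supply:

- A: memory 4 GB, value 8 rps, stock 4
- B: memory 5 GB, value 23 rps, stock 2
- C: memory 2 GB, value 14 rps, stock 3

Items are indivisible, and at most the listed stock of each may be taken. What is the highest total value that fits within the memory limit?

112 rps

Top feasible selections:
- 3×A + 2×B + 3×C: memory 28, value 112
- 4×A + 2×B + 2×C: memory 30, value 106
Best: 112 rps.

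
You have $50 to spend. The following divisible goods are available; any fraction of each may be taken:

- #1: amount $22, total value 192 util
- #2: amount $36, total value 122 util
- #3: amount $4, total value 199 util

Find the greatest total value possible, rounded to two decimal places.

472.33

Take in order of value per unit:
- #3 (199/4 per unit): all 4 → value 199, running total 199.00
- #1 (192/22 per unit): all 22 → value 192, running total 391.00
- #2 (122/36 per unit): 24 of 36 → value 24×122/36 = 81.3333, running total 472.33
Total 472.33.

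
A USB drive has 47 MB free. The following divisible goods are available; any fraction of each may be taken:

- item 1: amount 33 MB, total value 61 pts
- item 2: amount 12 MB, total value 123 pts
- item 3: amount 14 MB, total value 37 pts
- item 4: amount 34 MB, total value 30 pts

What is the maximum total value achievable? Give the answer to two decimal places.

Take in order of value per unit:
- item 2 (123/12 per unit): all 12 → value 123, running total 123.00
- item 3 (37/14 per unit): all 14 → value 37, running total 160.00
- item 1 (61/33 per unit): 21 of 33 → value 21×61/33 = 38.8182, running total 198.82
Total 198.82.

198.82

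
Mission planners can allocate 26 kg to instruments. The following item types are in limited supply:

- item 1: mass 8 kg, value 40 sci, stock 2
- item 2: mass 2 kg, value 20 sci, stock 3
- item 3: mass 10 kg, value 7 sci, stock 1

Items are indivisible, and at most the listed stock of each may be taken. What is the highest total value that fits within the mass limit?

140 sci

Best selections within mass 26 and stock limits:
- 2×item 1 + 3×item 2: mass 22, value 140
- 2×item 1 + 2×item 2: mass 20, value 120
Best: 140 sci.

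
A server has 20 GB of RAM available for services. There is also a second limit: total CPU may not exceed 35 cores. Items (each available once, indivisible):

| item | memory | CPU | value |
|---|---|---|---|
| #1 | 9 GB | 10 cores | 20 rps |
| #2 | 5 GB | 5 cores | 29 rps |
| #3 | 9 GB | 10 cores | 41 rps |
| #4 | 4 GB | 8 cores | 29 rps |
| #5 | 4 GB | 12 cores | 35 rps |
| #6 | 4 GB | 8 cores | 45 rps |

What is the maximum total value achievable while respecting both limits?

138 rps

Feasible sets respecting both limits:
- #2+#4+#5+#6: memory 17, CPU 33, value 138
- #3+#5+#6: memory 17, CPU 30, value 121
- #2+#3+#6: memory 18, CPU 23, value 115
Best: 138 rps.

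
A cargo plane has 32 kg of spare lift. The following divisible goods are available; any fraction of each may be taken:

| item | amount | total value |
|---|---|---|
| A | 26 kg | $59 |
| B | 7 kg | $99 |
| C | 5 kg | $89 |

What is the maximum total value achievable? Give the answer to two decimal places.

Take in order of value per unit:
- C (89/5 per unit): all 5 → value 89, running total 89.00
- B (99/7 per unit): all 7 → value 99, running total 188.00
- A (59/26 per unit): 20 of 26 → value 20×59/26 = 45.3846, running total 233.38
Total 233.38.

233.38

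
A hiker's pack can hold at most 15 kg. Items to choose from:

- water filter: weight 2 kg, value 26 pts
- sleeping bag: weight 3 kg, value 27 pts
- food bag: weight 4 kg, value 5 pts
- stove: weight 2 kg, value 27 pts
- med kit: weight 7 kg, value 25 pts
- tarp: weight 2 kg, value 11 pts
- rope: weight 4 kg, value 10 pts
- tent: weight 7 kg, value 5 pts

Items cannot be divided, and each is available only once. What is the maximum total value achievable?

This is a 0/1 knapsack; check combinations near the capacity.
- water filter+sleeping bag+stove+med kit: weight 2+3+2+7=14, value 26+27+27+25=105
- water filter+sleeping bag+stove+tarp+rope: weight 2+3+2+2+4=13, value 26+27+27+11+10=101
- water filter+sleeping bag+food bag+stove+tarp: weight 2+3+4+2+2=13, value 26+27+5+27+11=96
Best: 105 pts.

105 pts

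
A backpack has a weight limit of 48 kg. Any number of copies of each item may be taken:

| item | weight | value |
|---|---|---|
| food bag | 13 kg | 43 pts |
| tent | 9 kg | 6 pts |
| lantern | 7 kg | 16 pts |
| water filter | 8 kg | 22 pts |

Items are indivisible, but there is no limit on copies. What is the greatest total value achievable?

Best value-per-unit is food bag at 43/13; filling with it alone gives 3×43 = 129.
Optimal mix: 3×food bag + 1×water filter → weight 47, value 151.

151 pts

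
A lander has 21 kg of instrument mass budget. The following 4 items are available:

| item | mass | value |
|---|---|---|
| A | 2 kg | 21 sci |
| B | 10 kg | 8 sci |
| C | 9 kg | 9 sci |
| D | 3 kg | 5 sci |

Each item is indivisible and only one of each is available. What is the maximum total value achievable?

38 sci

Check high-value combinations within 21 kg:
- A+B+C: mass 2+10+9=21, value 21+8+9=38
- A+C+D: mass 2+9+3=14, value 21+9+5=35
- A+B+D: mass 2+10+3=15, value 21+8+5=34
Best: 38 sci.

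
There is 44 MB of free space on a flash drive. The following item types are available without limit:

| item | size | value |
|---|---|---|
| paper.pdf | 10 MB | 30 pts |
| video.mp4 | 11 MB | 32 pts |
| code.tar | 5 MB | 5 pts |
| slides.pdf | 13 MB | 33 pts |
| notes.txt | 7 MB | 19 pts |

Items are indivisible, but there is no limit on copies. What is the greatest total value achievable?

Best value-per-unit is paper.pdf at 30/10; filling with it alone gives 4×30 = 120.
Optimal mix: 3×paper.pdf + 2×notes.txt → size 44, value 128.

128 pts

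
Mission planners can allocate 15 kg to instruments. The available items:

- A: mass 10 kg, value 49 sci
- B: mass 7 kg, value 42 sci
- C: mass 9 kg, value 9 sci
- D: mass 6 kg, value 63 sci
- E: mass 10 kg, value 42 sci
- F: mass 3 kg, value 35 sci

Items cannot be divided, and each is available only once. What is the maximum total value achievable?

Check high-value combinations within 15 kg:
- B+D: mass 7+6=13, value 42+63=105
- D+F: mass 6+3=9, value 63+35=98
- A+F: mass 10+3=13, value 49+35=84
- B+F: mass 7+3=10, value 42+35=77
- E+F: mass 10+3=13, value 42+35=77
Best: 105 sci.

105 sci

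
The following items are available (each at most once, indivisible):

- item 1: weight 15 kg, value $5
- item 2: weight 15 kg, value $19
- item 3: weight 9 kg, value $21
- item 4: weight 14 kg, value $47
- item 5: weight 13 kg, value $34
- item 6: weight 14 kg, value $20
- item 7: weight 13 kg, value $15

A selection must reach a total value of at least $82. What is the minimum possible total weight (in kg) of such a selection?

36

Subsets with value ≥ 82, sorted by total weight:
- item 3+item 4+item 5: weight 36, value 102
- item 3+item 4+item 7: weight 36, value 83
Minimum weight: 36 kg.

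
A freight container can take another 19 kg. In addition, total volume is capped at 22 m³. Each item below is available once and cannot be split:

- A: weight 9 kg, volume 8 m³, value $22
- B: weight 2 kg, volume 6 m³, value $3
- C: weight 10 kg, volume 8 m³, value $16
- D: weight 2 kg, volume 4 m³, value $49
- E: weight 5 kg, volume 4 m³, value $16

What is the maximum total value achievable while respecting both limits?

Feasible sets respecting both limits:
- A+B+D+E: weight 18, volume 22, value 90
- A+D+E: weight 16, volume 16, value 87
- B+C+D+E: weight 19, volume 22, value 84
Best: $90.

$90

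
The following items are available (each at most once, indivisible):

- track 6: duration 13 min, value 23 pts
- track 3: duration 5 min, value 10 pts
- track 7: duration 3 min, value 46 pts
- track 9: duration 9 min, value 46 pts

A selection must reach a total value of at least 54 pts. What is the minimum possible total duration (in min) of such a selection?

Subsets with value ≥ 54, sorted by total duration:
- track 3+track 7: duration 8, value 56
- track 7+track 9: duration 12, value 92
Minimum duration: 8 min.

8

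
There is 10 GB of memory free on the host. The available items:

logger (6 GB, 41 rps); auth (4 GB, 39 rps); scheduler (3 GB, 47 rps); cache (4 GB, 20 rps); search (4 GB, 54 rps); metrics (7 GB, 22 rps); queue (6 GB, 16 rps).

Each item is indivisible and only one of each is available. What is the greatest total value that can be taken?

Check high-value combinations within 10 GB:
- scheduler+search: memory 3+4=7, value 47+54=101
- logger+search: memory 6+4=10, value 41+54=95
- auth+search: memory 4+4=8, value 39+54=93
- logger+scheduler: memory 6+3=9, value 41+47=88
- auth+scheduler: memory 4+3=7, value 39+47=86
Best: 101 rps.

101 rps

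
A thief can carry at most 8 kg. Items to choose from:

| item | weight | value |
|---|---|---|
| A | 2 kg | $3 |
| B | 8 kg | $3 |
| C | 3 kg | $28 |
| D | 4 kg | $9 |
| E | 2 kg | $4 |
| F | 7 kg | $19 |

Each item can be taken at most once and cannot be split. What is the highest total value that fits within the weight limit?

$37

Check high-value combinations within 8 kg:
- C+D: weight 3+4=7, value 28+9=37
- A+C+E: weight 2+3+2=7, value 3+28+4=35
- C+E: weight 3+2=5, value 28+4=32
- A+C: weight 2+3=5, value 3+28=31
- C: weight 3, value 28
Best: $37.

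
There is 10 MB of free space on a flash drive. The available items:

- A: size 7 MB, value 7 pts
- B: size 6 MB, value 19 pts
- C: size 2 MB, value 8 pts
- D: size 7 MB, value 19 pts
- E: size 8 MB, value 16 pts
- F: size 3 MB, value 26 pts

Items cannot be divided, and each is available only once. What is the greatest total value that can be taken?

Check high-value combinations within 10 MB:
- B+F: size 6+3=9, value 19+26=45
- D+F: size 7+3=10, value 19+26=45
- C+F: size 2+3=5, value 8+26=34
Best: 45 pts.

45 pts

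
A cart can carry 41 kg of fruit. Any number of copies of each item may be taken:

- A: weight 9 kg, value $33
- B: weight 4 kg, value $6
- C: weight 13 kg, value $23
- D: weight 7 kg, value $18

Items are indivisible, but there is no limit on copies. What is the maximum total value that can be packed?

Best value-per-unit is A at 33/9; filling with it alone gives 4×33 = 132.
Optimal mix: 4×A + 1×B → weight 40, value 138.

$138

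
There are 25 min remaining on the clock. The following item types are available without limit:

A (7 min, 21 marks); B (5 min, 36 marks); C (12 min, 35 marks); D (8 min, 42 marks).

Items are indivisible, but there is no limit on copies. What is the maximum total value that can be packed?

Best value-per-unit is B at 36/5, and filling with it alone uses time 5×5=25. No mix of the others beats 5×36 = 180.

180 marks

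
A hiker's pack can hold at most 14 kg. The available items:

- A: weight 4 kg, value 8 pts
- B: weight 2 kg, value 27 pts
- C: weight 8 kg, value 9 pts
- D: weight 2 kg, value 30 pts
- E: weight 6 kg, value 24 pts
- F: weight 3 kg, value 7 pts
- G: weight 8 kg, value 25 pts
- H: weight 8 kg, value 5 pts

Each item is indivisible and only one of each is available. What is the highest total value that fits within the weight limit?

Check high-value combinations within 14 kg:
- A+B+D+E: weight 4+2+2+6=14, value 8+27+30+24=89
- B+D+E+F: weight 2+2+6+3=13, value 27+30+24+7=88
- B+D+G: weight 2+2+8=12, value 27+30+25=82
- B+D+E: weight 2+2+6=10, value 27+30+24=81
Best: 89 pts.

89 pts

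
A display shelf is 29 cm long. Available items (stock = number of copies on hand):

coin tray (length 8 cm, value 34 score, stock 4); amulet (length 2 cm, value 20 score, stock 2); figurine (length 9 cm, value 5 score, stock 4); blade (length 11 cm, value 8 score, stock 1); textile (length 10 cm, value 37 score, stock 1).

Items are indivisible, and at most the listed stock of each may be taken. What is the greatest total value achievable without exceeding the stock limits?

Best selections within length 29 and stock limits:
- 3×coin tray + 2×amulet: length 28, value 142
- 2×coin tray + 1×amulet + 1×textile: length 28, value 125
Best: 142 score.

142 score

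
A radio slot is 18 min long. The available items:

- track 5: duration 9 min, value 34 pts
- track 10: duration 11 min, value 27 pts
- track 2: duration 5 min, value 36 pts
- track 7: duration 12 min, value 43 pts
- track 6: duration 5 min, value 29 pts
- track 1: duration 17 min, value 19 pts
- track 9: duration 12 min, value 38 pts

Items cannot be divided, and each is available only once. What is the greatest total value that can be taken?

Check high-value combinations within 18 min:
- track 2+track 7: duration 5+12=17, value 36+43=79
- track 2+track 9: duration 5+12=17, value 36+38=74
- track 7+track 6: duration 12+5=17, value 43+29=72
- track 5+track 2: duration 9+5=14, value 34+36=70
Best: 79 pts.

79 pts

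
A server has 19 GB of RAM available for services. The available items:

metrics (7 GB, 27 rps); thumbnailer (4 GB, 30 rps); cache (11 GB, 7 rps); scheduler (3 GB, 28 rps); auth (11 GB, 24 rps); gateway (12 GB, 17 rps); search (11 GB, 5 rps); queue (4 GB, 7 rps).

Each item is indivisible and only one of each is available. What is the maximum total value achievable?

Check high-value combinations within 19 GB:
- metrics+thumbnailer+scheduler+queue: memory 7+4+3+4=18, value 27+30+28+7=92
- metrics+thumbnailer+scheduler: memory 7+4+3=14, value 27+30+28=85
- thumbnailer+scheduler+auth: memory 4+3+11=18, value 30+28+24=82
Best: 92 rps.

92 rps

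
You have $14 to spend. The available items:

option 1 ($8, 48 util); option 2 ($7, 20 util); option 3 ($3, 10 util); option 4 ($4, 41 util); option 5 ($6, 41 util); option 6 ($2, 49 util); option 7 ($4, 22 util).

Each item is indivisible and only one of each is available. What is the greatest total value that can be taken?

This is a 0/1 knapsack; check combinations near the capacity.
- option 1+option 4+option 6: cost 8+4+2=14, value 48+41+49=138
- option 4+option 5+option 6: cost 4+6+2=12, value 41+41+49=131
- option 3+option 4+option 6+option 7: cost 3+4+2+4=13, value 10+41+49+22=122
Best: 138 util.

138 util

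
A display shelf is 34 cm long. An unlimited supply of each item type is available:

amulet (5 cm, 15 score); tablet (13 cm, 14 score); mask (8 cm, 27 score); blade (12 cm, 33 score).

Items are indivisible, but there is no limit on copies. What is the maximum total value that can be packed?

111 score

Best value-per-unit is mask at 27/8; filling with it alone gives 4×27 = 108.
Optimal mix: 2×amulet + 3×mask → length 34, value 111.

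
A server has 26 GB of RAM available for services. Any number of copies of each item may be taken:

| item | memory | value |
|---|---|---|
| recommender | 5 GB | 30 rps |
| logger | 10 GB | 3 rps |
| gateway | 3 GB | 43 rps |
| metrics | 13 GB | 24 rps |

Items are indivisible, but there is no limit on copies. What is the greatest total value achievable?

Best value-per-unit is gateway at 43/3, and filling with it alone uses memory 8×3=24. No mix of the others beats 8×43 = 344.

344 rps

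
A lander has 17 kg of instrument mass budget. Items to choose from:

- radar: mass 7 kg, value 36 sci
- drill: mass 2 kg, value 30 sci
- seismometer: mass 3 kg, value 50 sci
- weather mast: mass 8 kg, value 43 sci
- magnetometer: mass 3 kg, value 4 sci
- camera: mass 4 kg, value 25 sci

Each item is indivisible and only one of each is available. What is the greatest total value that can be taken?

148 sci

Check high-value combinations within 17 kg:
- drill+seismometer+weather mast+camera: mass 2+3+8+4=17, value 30+50+43+25=148
- radar+drill+seismometer+camera: mass 7+2+3+4=16, value 36+30+50+25=141
- drill+seismometer+weather mast+magnetometer: mass 2+3+8+3=16, value 30+50+43+4=127
- drill+seismometer+weather mast: mass 2+3+8=13, value 30+50+43=123
- radar+drill+seismometer+magnetometer: mass 7+2+3+3=15, value 36+30+50+4=120
Best: 148 sci.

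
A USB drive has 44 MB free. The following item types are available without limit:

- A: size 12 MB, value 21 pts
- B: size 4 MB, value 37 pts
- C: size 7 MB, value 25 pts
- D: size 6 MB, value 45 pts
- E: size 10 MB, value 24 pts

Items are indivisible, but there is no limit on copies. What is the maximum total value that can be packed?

407 pts

Best value-per-unit is B at 37/4, and filling with it alone uses size 11×4=44. No mix of the others beats 11×37 = 407.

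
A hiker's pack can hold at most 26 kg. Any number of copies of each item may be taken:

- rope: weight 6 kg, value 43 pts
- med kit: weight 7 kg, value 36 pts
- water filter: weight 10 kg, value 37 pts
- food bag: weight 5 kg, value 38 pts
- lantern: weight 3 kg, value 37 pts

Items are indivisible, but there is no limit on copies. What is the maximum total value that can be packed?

Best value-per-unit is lantern at 37/3; filling with it alone gives 8×37 = 296.
Optimal mix: 1×food bag + 7×lantern → weight 26, value 297.

297 pts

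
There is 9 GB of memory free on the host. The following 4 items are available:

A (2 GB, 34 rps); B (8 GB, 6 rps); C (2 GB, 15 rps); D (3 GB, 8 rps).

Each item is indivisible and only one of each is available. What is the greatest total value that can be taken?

57 rps

Check high-value combinations within 9 GB:
- A+C+D: memory 2+2+3=7, value 34+15+8=57
- A+C: memory 2+2=4, value 34+15=49
- A+D: memory 2+3=5, value 34+8=42
- A: memory 2, value 34
- C+D: memory 2+3=5, value 15+8=23
Best: 57 rps.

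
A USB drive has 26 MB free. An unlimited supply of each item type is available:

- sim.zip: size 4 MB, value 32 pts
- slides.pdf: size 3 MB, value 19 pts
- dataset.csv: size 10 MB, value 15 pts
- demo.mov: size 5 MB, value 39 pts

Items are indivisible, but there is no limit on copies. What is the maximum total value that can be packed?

Best value-per-unit is sim.zip at 32/4; filling with it alone gives 6×32 = 192.
Optimal mix: 4×sim.zip + 2×demo.mov → size 26, value 206.

206 pts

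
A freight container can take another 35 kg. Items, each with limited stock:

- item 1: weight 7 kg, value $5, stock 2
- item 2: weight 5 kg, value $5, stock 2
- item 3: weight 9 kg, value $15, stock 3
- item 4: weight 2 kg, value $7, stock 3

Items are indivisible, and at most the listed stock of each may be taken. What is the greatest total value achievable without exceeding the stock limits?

$66

Best selections within weight 35 and stock limits:
- 3×item 3 + 3×item 4: weight 33, value 66
- 2×item 2 + 2×item 3 + 3×item 4: weight 34, value 61
- 3×item 3 + 2×item 4: weight 31, value 59
Best: $66.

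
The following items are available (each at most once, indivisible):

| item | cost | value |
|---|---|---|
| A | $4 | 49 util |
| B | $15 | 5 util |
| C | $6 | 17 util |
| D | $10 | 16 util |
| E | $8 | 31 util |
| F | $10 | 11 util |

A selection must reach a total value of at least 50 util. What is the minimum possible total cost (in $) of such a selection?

Subsets with value ≥ 50, sorted by total cost:
- A+C: cost 10, value 66
- A+E: cost 12, value 80
- A+D: cost 14, value 65
Minimum cost: 10 $.

10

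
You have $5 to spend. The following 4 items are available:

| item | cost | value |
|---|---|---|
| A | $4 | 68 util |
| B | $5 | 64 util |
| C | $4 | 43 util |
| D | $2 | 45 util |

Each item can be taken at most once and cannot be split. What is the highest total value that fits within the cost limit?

Check high-value combinations within $5:
- A: cost 4, value 68
- B: cost 5, value 64
- D: cost 2, value 45
- C: cost 4, value 43
Best: 68 util.

68 util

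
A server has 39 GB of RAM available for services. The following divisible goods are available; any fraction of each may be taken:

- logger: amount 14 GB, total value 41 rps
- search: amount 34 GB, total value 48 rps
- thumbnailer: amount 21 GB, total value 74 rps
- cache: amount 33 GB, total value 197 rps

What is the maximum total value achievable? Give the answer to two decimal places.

218.14

Take in order of value per unit:
- cache (197/33 per unit): all 33 → value 197, running total 197.00
- thumbnailer (74/21 per unit): 6 of 21 → value 6×74/21 = 21.1429, running total 218.14
Total 218.14.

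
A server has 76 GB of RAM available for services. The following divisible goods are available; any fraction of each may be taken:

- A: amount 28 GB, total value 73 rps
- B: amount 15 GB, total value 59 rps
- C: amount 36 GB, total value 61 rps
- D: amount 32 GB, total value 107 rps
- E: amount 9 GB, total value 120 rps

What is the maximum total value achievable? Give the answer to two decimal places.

Take in order of value per unit:
- E (120/9 per unit): all 9 → value 120, running total 120.00
- B (59/15 per unit): all 15 → value 59, running total 179.00
- D (107/32 per unit): all 32 → value 107, running total 286.00
- A (73/28 per unit): 20 of 28 → value 20×73/28 = 52.1429, running total 338.14
Total 338.14.

338.14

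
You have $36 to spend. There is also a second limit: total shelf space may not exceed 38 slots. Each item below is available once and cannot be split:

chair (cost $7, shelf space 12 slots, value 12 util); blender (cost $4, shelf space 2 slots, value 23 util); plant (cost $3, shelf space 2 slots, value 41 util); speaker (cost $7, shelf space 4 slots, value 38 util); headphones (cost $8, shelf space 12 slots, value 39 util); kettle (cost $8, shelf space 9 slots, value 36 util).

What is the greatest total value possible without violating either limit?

177 util

Feasible sets respecting both limits:
- blender+plant+speaker+headphones+kettle: cost 30, shelf space 29, value 177
- plant+speaker+headphones+kettle: cost 26, shelf space 27, value 154
- chair+blender+plant+speaker+headphones: cost 29, shelf space 32, value 153
Best: 177 util.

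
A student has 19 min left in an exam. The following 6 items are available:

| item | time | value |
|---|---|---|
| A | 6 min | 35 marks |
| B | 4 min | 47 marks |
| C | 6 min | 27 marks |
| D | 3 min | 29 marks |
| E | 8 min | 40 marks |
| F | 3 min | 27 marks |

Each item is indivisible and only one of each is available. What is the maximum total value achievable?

143 marks

Check high-value combinations within 19 min:
- B+D+E+F: time 4+3+8+3=18, value 47+29+40+27=143
- A+B+D+F: time 6+4+3+3=16, value 35+47+29+27=138
- A+B+C+D: time 6+4+6+3=19, value 35+47+27+29=138
Best: 143 marks.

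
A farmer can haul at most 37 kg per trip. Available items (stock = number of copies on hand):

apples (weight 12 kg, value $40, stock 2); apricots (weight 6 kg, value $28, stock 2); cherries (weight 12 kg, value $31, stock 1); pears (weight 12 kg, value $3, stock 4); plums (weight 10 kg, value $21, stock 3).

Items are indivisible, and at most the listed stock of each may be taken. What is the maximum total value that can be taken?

Best selections within weight 37 and stock limits:
- 2×apples + 2×apricots: weight 36, value 136
- 1×apples + 2×apricots + 1×cherries: weight 36, value 127
- 1×apples + 2×apricots + 1×plums: weight 34, value 117
- 2×apples + 1×cherries: weight 36, value 111
Best: $136.

$136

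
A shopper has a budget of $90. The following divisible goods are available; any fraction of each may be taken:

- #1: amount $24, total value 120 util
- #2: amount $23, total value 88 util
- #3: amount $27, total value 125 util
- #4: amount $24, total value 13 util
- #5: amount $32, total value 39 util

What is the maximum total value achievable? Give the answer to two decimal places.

Take in order of value per unit:
- #1 (120/24 per unit): all 24 → value 120, running total 120.00
- #3 (125/27 per unit): all 27 → value 125, running total 245.00
- #2 (88/23 per unit): all 23 → value 88, running total 333.00
- #5 (39/32 per unit): 16 of 32 → value 16×39/32 = 19.5000, running total 352.50
Total 352.50.

352.50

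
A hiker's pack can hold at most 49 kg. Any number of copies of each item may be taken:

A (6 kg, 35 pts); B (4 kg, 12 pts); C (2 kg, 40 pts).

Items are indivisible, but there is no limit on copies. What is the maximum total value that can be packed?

960 pts

Best value-per-unit is C at 40/2, and filling with it alone uses weight 24×2=48. No mix of the others beats 24×40 = 960.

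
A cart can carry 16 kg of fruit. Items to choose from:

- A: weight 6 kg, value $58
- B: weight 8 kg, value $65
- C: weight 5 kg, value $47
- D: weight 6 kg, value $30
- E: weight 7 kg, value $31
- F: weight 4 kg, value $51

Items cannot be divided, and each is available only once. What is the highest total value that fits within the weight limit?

$156

Check high-value combinations within 16 kg:
- A+C+F: weight 6+5+4=15, value 58+47+51=156
- A+D+F: weight 6+6+4=16, value 58+30+51=139
- C+E+F: weight 5+7+4=16, value 47+31+51=129
Best: $156.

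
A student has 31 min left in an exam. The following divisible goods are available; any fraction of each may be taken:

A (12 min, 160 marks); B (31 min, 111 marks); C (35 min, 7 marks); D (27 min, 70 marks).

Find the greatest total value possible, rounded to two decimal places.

228.03

Take in order of value per unit:
- A (160/12 per unit): all 12 → value 160, running total 160.00
- B (111/31 per unit): 19 of 31 → value 19×111/31 = 68.0323, running total 228.03
Total 228.03.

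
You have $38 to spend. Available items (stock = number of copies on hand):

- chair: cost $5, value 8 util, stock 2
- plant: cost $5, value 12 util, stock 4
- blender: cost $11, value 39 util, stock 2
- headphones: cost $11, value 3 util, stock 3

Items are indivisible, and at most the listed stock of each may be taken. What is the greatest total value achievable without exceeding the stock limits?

Top feasible selections:
- 3×plant + 2×blender: cost 37, value 114
- 1×chair + 2×plant + 2×blender: cost 37, value 110
- 2×chair + 1×plant + 2×blender: cost 37, value 106
- 2×plant + 2×blender: cost 32, value 102
Best: 114 util.

114 util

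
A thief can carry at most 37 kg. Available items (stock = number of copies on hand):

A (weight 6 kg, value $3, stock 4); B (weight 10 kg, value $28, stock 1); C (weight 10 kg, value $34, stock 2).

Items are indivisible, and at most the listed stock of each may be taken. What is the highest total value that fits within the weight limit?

Best selections within weight 37 and stock limits:
- 1×A + 1×B + 2×C: weight 36, value 99
- 1×B + 2×C: weight 30, value 96
- 2×A + 2×C: weight 32, value 74
Best: $99.

$99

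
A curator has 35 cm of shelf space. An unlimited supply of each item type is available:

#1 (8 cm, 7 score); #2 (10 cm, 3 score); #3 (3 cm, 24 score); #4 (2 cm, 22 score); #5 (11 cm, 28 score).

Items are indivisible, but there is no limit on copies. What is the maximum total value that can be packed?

Best value-per-unit is #4 at 22/2; filling with it alone gives 17×22 = 374.
Optimal mix: 1×#3 + 16×#4 → length 35, value 376.

376 score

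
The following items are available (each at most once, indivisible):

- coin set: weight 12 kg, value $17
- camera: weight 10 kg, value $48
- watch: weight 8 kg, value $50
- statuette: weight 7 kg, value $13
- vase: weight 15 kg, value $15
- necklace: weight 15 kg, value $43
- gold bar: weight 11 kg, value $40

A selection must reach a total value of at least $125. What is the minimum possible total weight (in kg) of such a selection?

Subsets with value ≥ 125, sorted by total weight:
- camera+watch+gold bar: weight 29, value 138
- camera+watch+necklace: weight 33, value 141
Minimum weight: 29 kg.

29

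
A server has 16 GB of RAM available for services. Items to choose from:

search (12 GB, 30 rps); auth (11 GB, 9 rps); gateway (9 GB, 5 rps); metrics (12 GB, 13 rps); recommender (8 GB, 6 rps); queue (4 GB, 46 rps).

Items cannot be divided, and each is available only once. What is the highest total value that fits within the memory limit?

Check high-value combinations within 16 GB:
- search+queue: memory 12+4=16, value 30+46=76
- metrics+queue: memory 12+4=16, value 13+46=59
- auth+queue: memory 11+4=15, value 9+46=55
- recommender+queue: memory 8+4=12, value 6+46=52
- gateway+queue: memory 9+4=13, value 5+46=51
Best: 76 rps.

76 rps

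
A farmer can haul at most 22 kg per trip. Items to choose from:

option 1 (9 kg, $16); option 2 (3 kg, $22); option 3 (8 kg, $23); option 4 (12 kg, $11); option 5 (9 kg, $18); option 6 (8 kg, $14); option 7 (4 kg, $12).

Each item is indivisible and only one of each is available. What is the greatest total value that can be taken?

$63

Check high-value combinations within 22 kg:
- option 2+option 3+option 5: weight 3+8+9=20, value 22+23+18=63
- option 1+option 2+option 3: weight 9+3+8=20, value 16+22+23=61
- option 2+option 3+option 6: weight 3+8+8=19, value 22+23+14=59
- option 2+option 3+option 7: weight 3+8+4=15, value 22+23+12=57
Best: $63.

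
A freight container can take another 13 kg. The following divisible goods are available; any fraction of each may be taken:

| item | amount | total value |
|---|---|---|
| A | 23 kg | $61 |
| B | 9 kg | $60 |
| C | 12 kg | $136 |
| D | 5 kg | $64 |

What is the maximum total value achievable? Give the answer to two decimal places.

Take in order of value per unit:
- D (64/5 per unit): all 5 → value 64, running total 64.00
- C (136/12 per unit): 8 of 12 → value 8×136/12 = 90.6667, running total 154.67
Total 154.67.

154.67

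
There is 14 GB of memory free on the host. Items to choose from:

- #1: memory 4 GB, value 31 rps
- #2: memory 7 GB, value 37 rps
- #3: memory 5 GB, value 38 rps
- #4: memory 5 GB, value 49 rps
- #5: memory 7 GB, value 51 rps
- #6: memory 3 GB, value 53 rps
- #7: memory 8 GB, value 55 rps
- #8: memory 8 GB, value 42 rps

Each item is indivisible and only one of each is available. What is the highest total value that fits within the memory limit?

140 rps

Check high-value combinations within 14 GB:
- #3+#4+#6: memory 5+5+3=13, value 38+49+53=140
- #1+#5+#6: memory 4+7+3=14, value 31+51+53=135
- #1+#4+#6: memory 4+5+3=12, value 31+49+53=133
- #1+#3+#6: memory 4+5+3=12, value 31+38+53=122
Best: 140 rps.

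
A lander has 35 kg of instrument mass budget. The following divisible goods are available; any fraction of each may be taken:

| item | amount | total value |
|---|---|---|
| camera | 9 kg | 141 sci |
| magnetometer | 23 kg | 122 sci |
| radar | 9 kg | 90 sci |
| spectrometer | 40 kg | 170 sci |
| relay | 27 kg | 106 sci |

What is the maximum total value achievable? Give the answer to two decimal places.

321.17

Take in order of value per unit:
- camera (141/9 per unit): all 9 → value 141, running total 141.00
- radar (90/9 per unit): all 9 → value 90, running total 231.00
- magnetometer (122/23 per unit): 17 of 23 → value 17×122/23 = 90.1739, running total 321.17
Total 321.17.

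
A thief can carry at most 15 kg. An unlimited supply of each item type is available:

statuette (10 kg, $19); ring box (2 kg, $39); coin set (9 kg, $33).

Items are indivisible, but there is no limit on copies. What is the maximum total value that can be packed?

$273

Best value-per-unit is ring box at 39/2, and filling with it alone uses weight 7×2=14. No mix of the others beats 7×39 = 273.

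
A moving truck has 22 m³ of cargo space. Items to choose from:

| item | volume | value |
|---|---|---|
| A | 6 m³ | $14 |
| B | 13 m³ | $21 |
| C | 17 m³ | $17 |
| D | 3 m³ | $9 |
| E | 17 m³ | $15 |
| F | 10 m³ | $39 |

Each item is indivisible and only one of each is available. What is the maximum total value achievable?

$62

This is a 0/1 knapsack; check combinations near the capacity.
- A+D+F: volume 6+3+10=19, value 14+9+39=62
- A+F: volume 6+10=16, value 14+39=53
- D+F: volume 3+10=13, value 9+39=48
Best: $62.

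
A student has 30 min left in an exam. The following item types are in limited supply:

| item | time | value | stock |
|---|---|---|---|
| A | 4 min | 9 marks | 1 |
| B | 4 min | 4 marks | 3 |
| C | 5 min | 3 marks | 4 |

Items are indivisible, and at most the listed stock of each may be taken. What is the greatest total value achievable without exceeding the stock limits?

Top feasible selections:
- 1×A + 3×B + 2×C: time 26, value 27
- 1×A + 2×B + 3×C: time 27, value 26
- 1×A + 1×B + 4×C: time 28, value 25
- 1×A + 3×B + 1×C: time 21, value 24
Best: 27 marks.

27 marks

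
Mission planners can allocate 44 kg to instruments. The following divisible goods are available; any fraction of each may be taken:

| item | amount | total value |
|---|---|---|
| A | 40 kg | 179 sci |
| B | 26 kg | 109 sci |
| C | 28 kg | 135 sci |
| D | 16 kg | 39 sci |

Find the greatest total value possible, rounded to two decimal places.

Take in order of value per unit:
- C (135/28 per unit): all 28 → value 135, running total 135.00
- A (179/40 per unit): 16 of 40 → value 16×179/40 = 71.6000, running total 206.60
Total 206.60.

206.60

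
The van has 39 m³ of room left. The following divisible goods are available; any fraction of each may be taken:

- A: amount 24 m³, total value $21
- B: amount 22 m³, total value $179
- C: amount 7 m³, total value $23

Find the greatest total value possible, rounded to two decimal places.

210.75

Take in order of value per unit:
- B (179/22 per unit): all 22 → value 179, running total 179.00
- C (23/7 per unit): all 7 → value 23, running total 202.00
- A (21/24 per unit): 10 of 24 → value 10×21/24 = 8.7500, running total 210.75
Total 210.75.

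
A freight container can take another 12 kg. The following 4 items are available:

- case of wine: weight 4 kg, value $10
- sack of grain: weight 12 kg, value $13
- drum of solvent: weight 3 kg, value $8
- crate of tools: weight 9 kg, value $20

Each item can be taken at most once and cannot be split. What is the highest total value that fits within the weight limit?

$28

Check high-value combinations within 12 kg:
- drum of solvent+crate of tools: weight 3+9=12, value 8+20=28
- crate of tools: weight 9, value 20
- case of wine+drum of solvent: weight 4+3=7, value 10+8=18
- sack of grain: weight 12, value 13
Best: $28.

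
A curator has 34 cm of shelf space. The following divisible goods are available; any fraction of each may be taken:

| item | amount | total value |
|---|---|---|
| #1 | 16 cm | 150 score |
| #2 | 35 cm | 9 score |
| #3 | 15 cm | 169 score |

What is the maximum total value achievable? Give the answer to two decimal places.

319.77

Take in order of value per unit:
- #3 (169/15 per unit): all 15 → value 169, running total 169.00
- #1 (150/16 per unit): all 16 → value 150, running total 319.00
- #2 (9/35 per unit): 3 of 35 → value 3×9/35 = 0.7714, running total 319.77
Total 319.77.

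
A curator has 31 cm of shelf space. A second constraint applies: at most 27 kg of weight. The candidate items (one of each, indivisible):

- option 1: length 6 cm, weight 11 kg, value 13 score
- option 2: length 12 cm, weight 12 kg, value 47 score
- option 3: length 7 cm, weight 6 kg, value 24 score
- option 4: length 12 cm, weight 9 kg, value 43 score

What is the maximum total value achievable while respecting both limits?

114 score

Feasible sets respecting both limits:
- option 2+option 3+option 4: length 31, weight 27, value 114
- option 2+option 4: length 24, weight 21, value 90
- option 1+option 3+option 4: length 25, weight 26, value 80
- option 2+option 3: length 19, weight 18, value 71
Best: 114 score.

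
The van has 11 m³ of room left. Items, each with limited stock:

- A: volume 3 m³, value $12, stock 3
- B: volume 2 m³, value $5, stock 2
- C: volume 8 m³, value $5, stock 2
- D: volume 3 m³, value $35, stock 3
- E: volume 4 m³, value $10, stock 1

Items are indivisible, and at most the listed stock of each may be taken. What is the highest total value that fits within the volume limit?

Best selections within volume 11 and stock limits:
- 1×B + 3×D: volume 11, value 110
- 3×D: volume 9, value 105
Best: $110.

$110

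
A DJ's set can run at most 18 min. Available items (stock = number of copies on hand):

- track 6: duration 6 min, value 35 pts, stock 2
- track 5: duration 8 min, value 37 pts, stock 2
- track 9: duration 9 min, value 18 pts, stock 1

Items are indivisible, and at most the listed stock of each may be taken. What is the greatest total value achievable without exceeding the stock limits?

Top feasible selections:
- 2×track 5: duration 16, value 74
- 1×track 6 + 1×track 5: duration 14, value 72
Best: 74 pts.

74 pts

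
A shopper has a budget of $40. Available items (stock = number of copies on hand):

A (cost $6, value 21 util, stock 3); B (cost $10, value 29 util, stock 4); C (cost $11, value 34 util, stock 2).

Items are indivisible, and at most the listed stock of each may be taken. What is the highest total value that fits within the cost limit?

131 util

Top feasible selections:
- 3×A + 2×C: cost 40, value 131
- 3×A + 1×B + 1×C: cost 39, value 126
- 3×A + 2×B: cost 38, value 121
Best: 131 util.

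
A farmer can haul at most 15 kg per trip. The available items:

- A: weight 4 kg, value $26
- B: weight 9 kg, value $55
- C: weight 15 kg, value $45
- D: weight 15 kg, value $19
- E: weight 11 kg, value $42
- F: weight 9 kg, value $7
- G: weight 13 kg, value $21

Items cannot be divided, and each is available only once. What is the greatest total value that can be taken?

Check high-value combinations within 15 kg:
- A+B: weight 4+9=13, value 26+55=81
- A+E: weight 4+11=15, value 26+42=68
- B: weight 9, value 55
- C: weight 15, value 45
Best: $81.

$81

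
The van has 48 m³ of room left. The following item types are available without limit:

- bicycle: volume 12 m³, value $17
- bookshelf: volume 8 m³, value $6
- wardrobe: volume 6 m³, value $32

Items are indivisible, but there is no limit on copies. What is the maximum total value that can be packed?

Best value-per-unit is wardrobe at 32/6, and filling with it alone uses volume 8×6=48. No mix of the others beats 8×32 = 256.

$256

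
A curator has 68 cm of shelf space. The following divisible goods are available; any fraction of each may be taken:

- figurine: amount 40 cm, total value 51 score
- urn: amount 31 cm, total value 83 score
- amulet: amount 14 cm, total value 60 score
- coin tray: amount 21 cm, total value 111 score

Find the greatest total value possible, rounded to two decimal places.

Take in order of value per unit:
- coin tray (111/21 per unit): all 21 → value 111, running total 111.00
- amulet (60/14 per unit): all 14 → value 60, running total 171.00
- urn (83/31 per unit): all 31 → value 83, running total 254.00
- figurine (51/40 per unit): 2 of 40 → value 2×51/40 = 2.5500, running total 256.55
Total 256.55.

256.55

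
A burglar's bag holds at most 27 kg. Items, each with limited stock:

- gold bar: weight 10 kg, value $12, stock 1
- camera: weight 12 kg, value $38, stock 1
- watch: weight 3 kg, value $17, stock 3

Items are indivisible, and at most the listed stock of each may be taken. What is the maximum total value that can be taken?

$89

Top feasible selections:
- 1×camera + 3×watch: weight 21, value 89
- 1×camera + 2×watch: weight 18, value 72
Best: $89.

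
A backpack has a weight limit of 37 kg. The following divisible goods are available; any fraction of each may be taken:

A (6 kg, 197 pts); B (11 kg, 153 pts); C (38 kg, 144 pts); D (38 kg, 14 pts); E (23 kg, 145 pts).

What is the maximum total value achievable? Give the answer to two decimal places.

476.09

Take in order of value per unit:
- A (197/6 per unit): all 6 → value 197, running total 197.00
- B (153/11 per unit): all 11 → value 153, running total 350.00
- E (145/23 per unit): 20 of 23 → value 20×145/23 = 126.0870, running total 476.09
Total 476.09.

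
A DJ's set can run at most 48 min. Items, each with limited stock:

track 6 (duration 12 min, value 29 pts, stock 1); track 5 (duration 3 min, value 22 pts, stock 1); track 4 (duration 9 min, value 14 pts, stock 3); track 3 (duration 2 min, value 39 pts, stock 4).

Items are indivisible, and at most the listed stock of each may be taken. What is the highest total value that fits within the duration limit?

235 pts

Best selections within duration 48 and stock limits:
- 1×track 6 + 1×track 5 + 2×track 4 + 4×track 3: duration 41, value 235
- 1×track 6 + 3×track 4 + 4×track 3: duration 47, value 227
- 1×track 6 + 1×track 5 + 1×track 4 + 4×track 3: duration 32, value 221
- 1×track 5 + 3×track 4 + 4×track 3: duration 38, value 220
Best: 235 pts.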